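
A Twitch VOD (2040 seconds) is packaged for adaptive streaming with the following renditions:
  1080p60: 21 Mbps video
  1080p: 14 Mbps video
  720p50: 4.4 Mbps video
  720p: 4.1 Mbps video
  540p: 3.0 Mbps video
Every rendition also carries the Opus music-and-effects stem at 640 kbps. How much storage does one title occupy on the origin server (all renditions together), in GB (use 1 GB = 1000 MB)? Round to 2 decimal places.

12.67 GB

Audio: 640 kbps = 0.640 Mbps.
Sum of rendition bitrates: (21+0.640) + (14+0.640) + (4.4+0.640) + (4.1+0.640) + (3.0+0.640) = 49.700 Mbps.
× 2040 s = 101,388 Mb = 12,674 MB = 12.67 GB.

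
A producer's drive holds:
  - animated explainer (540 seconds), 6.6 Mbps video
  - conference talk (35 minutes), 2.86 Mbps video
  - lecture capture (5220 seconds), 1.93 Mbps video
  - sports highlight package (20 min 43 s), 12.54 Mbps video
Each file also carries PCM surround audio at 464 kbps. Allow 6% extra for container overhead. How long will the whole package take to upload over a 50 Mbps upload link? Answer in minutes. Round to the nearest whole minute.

14 minutes

Audio: 464 kbps = 0.464 Mbps.
animated explainer: 7.064 Mbps × 540 s × 1.06 = 4043.4 Mb
conference talk: 3.324 Mbps × 2100 s × 1.06 = 7399.2 Mb
lecture capture: 2.394 Mbps × 5220 s × 1.06 = 13246.5 Mb
sports highlight package: 13.004 Mbps × 1243 s × 1.06 = 17133.8 Mb
Total: 41822.9 Mb = 5227.9 MB.
At 50 Mbps: 41822.9 / 50 = 836 s ≈ 13.9 minutes.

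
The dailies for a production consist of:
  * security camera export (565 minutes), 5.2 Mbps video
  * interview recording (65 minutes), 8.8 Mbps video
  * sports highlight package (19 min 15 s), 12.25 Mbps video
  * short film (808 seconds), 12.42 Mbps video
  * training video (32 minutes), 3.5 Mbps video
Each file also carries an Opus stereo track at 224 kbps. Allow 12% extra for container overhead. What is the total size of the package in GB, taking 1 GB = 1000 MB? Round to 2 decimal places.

35.12 GB

Audio: 224 kbps = 0.224 Mbps.
security camera export: 5.424 Mbps × 33900 s × 1.12 = 205938.4 Mb
interview recording: 9.024 Mbps × 3900 s × 1.12 = 39416.8 Mb
sports highlight package: 12.474 Mbps × 1155 s × 1.12 = 16136.4 Mb
short film: 12.644 Mbps × 808 s × 1.12 = 11442.3 Mb
training video: 3.724 Mbps × 1920 s × 1.12 = 8008.1 Mb
Total: 280942.0 Mb = 35117.8 MB.
= 35.12 GB.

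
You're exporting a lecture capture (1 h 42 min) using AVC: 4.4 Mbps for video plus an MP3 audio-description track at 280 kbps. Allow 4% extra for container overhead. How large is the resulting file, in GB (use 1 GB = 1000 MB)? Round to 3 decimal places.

3.723 GB

1 h 42 min = 102 min = 6120 s
Audio: 280 kbps = 0.280 Mbps.
Total bitrate: 4.4 + 0.280 = 4.680 Mbps.
Stream data: 4.680 Mbps × 6120 s = 28641.6 Mb.
With 4% container overhead: ×1.04.
29,787 Mb ÷ 8 = 3,723 MB → 3.723 GB.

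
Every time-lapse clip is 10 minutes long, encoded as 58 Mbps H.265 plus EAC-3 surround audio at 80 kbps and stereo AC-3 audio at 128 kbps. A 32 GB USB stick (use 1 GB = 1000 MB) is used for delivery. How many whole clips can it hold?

7

10 min = 600 s
Audio total: 80 + 128 = 208 kbps = 0.208 Mbps.
Total bitrate: 58.208 Mbps.
Per item: 58.208 Mbps × 600 s = 34,925 Mb = 4,366 MB.
Capacity: 32 GB = 256,000 Mb; 7.33 items → 7 complete.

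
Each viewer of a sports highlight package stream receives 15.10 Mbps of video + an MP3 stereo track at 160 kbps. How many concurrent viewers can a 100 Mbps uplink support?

6

Audio: 160 kbps = 0.160 Mbps.
Per-viewer media rate: 15.260 Mbps.
100 Mbps = 100.0 Mbps; 100.0 / 15.260 = 6.55 → 6 viewers.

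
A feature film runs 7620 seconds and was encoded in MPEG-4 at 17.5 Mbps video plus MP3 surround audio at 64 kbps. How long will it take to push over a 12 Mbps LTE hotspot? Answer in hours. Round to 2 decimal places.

Audio: 64 kbps = 0.064 Mbps.
Total bitrate: 17.564 Mbps.
File: 17.564 Mbps × 7620 s = 133837.7 Mb.
At 12 Mbps: 133837.7 / 12 = 11153.1 s ≈ 3.1 hours.

3.10 hours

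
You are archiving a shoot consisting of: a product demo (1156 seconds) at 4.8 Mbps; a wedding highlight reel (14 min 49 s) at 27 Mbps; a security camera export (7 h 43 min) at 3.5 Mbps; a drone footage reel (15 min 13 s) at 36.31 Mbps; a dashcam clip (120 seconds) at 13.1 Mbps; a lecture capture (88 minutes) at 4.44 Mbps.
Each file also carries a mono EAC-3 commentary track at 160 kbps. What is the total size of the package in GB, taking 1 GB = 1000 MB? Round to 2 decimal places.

23.84 GB

Audio: 160 kbps = 0.160 Mbps.
product demo: 4.960 Mbps × 1156 s = 5733.8 Mb
wedding highlight reel: 27.160 Mbps × 889 s = 24145.2 Mb
security camera export: 3.660 Mbps × 27780 s = 101674.8 Mb
drone footage reel: 36.470 Mbps × 913 s = 33297.1 Mb
dashcam clip: 13.260 Mbps × 120 s = 1591.2 Mb
lecture capture: 4.600 Mbps × 5280 s = 24288.0 Mb
Total: 190730.1 Mb = 23841.3 MB.
= 23.84 GB.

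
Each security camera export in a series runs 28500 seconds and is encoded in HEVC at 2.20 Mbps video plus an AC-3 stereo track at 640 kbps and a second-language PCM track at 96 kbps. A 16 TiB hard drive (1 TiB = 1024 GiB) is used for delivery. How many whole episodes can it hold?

Audio total: 640 + 96 = 736 kbps = 0.736 Mbps.
Total bitrate: 2.936 Mbps.
Per item: 2.936 Mbps × 28500 s = 83,676 Mb = 10,460 MB.
Capacity: 16 TiB = 140,737,488 Mb; 1681.93 items → 1681 complete.

1681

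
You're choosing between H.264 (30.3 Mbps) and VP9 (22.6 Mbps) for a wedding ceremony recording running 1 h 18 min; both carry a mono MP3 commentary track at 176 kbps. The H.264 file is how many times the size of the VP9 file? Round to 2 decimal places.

1 h 18 min = 78 min = 4680 s
Audio: 176 kbps = 0.176 Mbps.
H.264: 30.476 Mbps × 4680 s = 142627.7 Mb = 16.604 GiB.
VP9: 22.776 Mbps × 4680 s = 106591.7 Mb = 12.409 GiB.
Ratio: 16.604 / 12.409 = 1.338.

1.34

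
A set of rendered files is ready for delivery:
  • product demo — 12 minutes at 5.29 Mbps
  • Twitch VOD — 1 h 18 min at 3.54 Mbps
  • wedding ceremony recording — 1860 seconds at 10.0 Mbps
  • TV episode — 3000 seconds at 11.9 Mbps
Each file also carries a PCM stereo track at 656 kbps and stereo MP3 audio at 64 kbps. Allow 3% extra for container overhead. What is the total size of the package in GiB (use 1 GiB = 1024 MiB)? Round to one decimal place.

9.8 GiB

Audio total: 656 + 64 = 720 kbps = 0.720 Mbps.
product demo: 6.010 Mbps × 720 s × 1.03 = 4457.0 Mb
Twitch VOD: 4.260 Mbps × 4680 s × 1.03 = 20534.9 Mb
wedding ceremony recording: 10.720 Mbps × 1860 s × 1.03 = 20537.4 Mb
TV episode: 12.620 Mbps × 3000 s × 1.03 = 38995.8 Mb
Total: 84525.1 Mb = 10565.6 MB.
= 9.840 GiB.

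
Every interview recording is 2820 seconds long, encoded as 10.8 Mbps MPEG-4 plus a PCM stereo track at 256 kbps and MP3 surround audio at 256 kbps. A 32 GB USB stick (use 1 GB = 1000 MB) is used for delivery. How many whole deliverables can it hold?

8

Audio total: 256 + 256 = 512 kbps = 0.512 Mbps.
Total bitrate: 11.312 Mbps.
Per item: 11.312 Mbps × 2820 s = 31,900 Mb = 3,987 MB.
Capacity: 32 GB = 256,000 Mb; 8.03 items → 8 complete.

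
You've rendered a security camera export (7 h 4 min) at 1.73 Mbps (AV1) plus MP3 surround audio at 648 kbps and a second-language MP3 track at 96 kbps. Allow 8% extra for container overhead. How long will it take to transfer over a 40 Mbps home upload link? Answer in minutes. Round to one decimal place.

7 h 4 min = 424 min = 25440 s
Audio total: 648 + 96 = 744 kbps = 0.744 Mbps.
Total bitrate: 2.474 Mbps.
File: 2.474 Mbps × 25440 s = 62938.6 Mb.
With 8% container overhead: ×1.08. → 67973.6 Mb.
At 40 Mbps: 67973.6 / 40 = 1699.3 s ≈ 28.3 minutes.

28.3 minutes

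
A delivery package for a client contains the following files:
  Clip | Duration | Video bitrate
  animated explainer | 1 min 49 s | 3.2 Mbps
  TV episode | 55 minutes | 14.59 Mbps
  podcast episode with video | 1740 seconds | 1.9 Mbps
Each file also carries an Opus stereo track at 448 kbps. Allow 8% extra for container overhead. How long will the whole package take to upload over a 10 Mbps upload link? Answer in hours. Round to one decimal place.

Audio: 448 kbps = 0.448 Mbps.
animated explainer: 3.648 Mbps × 109 s × 1.08 = 429.4 Mb
TV episode: 15.038 Mbps × 3300 s × 1.08 = 53595.4 Mb
podcast episode with video: 2.348 Mbps × 1740 s × 1.08 = 4412.4 Mb
Total: 58437.2 Mb = 7304.7 MB.
At 10 Mbps: 58437.2 / 10 = 5844 s ≈ 1.62 hours.

1.6 hours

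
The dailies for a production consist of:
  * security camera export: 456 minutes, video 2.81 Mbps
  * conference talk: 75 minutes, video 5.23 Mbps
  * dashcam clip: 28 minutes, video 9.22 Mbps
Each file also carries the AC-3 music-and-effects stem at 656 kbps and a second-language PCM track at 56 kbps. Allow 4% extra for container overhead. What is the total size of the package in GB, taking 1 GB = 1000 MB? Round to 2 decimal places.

18.17 GB

Audio total: 656 + 56 = 712 kbps = 0.712 Mbps.
security camera export: 3.522 Mbps × 27360 s × 1.04 = 100216.4 Mb
conference talk: 5.942 Mbps × 4500 s × 1.04 = 27808.6 Mb
dashcam clip: 9.932 Mbps × 1680 s × 1.04 = 17353.2 Mb
Total: 145378.1 Mb = 18172.3 MB.
= 18.17 GB.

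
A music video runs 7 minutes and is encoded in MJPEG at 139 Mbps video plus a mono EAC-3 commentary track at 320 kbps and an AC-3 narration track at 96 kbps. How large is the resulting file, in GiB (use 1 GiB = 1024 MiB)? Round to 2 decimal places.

7 min = 420 s
Audio total: 320 + 96 = 416 kbps = 0.416 Mbps.
Total bitrate: 139 + 0.416 = 139.416 Mbps.
Stream data: 139.416 Mbps × 420 s = 58554.7 Mb.
58,555 Mb = 7,319,340,000 bytes ÷ 1,073,741,824 = 6.817 GiB.

6.82 GiB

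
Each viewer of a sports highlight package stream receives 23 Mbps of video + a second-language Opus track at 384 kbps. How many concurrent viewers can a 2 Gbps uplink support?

Audio: 384 kbps = 0.384 Mbps.
Per-viewer media rate: 23.384 Mbps.
2 Gbps = 2,000 Mbps; 2,000 / 23.384 = 85.53 → 85 viewers.

85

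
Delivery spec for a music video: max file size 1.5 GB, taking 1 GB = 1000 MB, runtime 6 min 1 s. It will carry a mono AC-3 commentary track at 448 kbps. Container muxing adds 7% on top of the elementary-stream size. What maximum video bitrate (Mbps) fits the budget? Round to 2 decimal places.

30.62 Mbps

Budget: 1.5 GB = 12000.0 Mb.
Stream payload after overhead: 12000.0 / 1.07 = 11215.0 Mb.
6 min 1 s = 361 s
Total bitrate budget: 11215.0 Mb / 361 s = 31.066 Mbps.
Audio: 448 kbps = 0.448 Mbps.
Video: 31.066 − 0.448 = 30.618 Mbps.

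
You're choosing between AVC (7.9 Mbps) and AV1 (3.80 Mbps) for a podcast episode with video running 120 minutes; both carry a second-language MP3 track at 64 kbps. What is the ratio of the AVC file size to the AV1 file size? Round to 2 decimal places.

2.06

120 min = 7200 s
Audio: 64 kbps = 0.064 Mbps.
AVC: 7.964 Mbps × 7200 s = 57340.8 Mb = 6.675 GiB.
AV1: 3.864 Mbps × 7200 s = 27820.8 Mb = 3.239 GiB.
Ratio: 6.675 / 3.239 = 2.061.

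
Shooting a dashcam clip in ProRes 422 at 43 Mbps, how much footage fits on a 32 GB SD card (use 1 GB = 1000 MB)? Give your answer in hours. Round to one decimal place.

1.7 hours

Capacity: 32 GB = 256,000 Mb.
Recording time: 256,000 / 43.000 = 5,953 s ≈ 1.65 hours.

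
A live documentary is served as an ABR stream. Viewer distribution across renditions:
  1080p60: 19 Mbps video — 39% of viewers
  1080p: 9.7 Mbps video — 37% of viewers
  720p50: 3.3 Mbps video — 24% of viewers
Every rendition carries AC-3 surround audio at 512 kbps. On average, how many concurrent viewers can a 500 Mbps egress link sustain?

Audio: 512 kbps = 0.512 Mbps.
Average per-viewer bitrate: 0.39×19.512 + 0.37×10.212 + 0.24×3.812 = 12.303 Mbps.
500 Mbps = 500.0 Mbps; 500.0 / 12.303 = 40.64 → 40.

40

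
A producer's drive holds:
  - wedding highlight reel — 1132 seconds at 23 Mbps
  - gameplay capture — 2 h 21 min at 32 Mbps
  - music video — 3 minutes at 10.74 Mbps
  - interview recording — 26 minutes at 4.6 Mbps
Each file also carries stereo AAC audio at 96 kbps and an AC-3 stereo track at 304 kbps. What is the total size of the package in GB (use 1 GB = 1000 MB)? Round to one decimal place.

38.8 GB

Audio total: 96 + 304 = 400 kbps = 0.400 Mbps.
wedding highlight reel: 23.400 Mbps × 1132 s = 26488.8 Mb
gameplay capture: 32.400 Mbps × 8460 s = 274104.0 Mb
music video: 11.140 Mbps × 180 s = 2005.2 Mb
interview recording: 5.000 Mbps × 1560 s = 7800.0 Mb
Total: 310398.0 Mb = 38799.8 MB.
= 38.80 GB.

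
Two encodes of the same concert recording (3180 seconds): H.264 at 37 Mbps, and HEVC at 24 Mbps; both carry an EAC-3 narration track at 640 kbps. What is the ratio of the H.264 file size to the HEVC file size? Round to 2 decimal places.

Audio: 640 kbps = 0.640 Mbps.
H.264: 37.640 Mbps × 3180 s = 119695.2 Mb = 14.962 GB.
HEVC: 24.640 Mbps × 3180 s = 78355.2 Mb = 9.794 GB.
Ratio: 14.962 / 9.794 = 1.528.

1.53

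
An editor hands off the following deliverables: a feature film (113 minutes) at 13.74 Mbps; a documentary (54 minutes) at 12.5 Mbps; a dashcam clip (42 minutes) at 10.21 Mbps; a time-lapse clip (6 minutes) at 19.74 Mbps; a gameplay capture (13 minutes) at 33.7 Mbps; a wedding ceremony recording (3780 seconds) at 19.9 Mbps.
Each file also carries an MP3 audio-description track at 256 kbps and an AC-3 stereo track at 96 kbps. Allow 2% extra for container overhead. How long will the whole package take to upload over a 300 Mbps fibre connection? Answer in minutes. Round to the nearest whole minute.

16 minutes

Audio total: 256 + 96 = 352 kbps = 0.352 Mbps.
feature film: 14.092 Mbps × 6780 s × 1.02 = 97454.6 Mb
documentary: 12.852 Mbps × 3240 s × 1.02 = 42473.3 Mb
dashcam clip: 10.562 Mbps × 2520 s × 1.02 = 27148.6 Mb
time-lapse clip: 20.092 Mbps × 360 s × 1.02 = 7377.8 Mb
gameplay capture: 34.052 Mbps × 780 s × 1.02 = 27091.8 Mb
wedding ceremony recording: 20.252 Mbps × 3780 s × 1.02 = 78083.6 Mb
Total: 279629.7 Mb = 34953.7 MB.
At 300 Mbps: 279629.7 / 300 = 932 s ≈ 15.5 minutes.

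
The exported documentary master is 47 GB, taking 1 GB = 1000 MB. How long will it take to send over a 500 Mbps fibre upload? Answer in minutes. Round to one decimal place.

File: 47 GB = 376000.0 Mb.
At 500 Mbps: 376000.0 / 500 = 752.0 s ≈ 12.5 minutes.

12.5 minutes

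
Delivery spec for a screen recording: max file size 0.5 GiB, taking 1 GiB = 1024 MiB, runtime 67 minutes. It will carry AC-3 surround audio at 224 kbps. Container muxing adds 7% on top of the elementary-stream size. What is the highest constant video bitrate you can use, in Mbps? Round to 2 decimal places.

0.77 Mbps

Budget: 0.5 GiB = 4295.0 Mb.
Stream payload after overhead: 4295.0 / 1.07 = 4014.0 Mb.
67 min = 4020 s
Total bitrate budget: 4014.0 Mb / 4020 s = 0.999 Mbps.
Audio: 224 kbps = 0.224 Mbps.
Video: 0.999 − 0.224 = 0.775 Mbps.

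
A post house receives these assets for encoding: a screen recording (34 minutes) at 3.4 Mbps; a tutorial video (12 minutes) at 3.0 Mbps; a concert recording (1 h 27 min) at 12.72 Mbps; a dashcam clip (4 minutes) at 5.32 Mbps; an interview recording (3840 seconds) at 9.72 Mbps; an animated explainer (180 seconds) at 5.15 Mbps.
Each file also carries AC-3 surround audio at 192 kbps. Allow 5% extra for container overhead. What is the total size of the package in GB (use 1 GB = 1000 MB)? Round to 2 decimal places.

Audio: 192 kbps = 0.192 Mbps.
screen recording: 3.592 Mbps × 2040 s × 1.05 = 7694.1 Mb
tutorial video: 3.192 Mbps × 720 s × 1.05 = 2413.2 Mb
concert recording: 12.912 Mbps × 5220 s × 1.05 = 70770.7 Mb
dashcam clip: 5.512 Mbps × 240 s × 1.05 = 1389.0 Mb
interview recording: 9.912 Mbps × 3840 s × 1.05 = 39965.2 Mb
animated explainer: 5.342 Mbps × 180 s × 1.05 = 1009.6 Mb
Total: 123241.7 Mb = 15405.2 MB.
= 15.41 GB.

15.41 GB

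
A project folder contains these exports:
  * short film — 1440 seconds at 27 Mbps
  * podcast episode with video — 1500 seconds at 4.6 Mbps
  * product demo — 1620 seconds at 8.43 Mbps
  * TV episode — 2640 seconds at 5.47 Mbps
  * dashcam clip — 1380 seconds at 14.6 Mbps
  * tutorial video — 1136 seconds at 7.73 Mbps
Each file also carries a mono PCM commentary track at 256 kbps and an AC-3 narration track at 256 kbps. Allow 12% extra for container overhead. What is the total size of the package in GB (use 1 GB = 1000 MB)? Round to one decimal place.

15.1 GB

Audio total: 256 + 256 = 512 kbps = 0.512 Mbps.
short film: 27.512 Mbps × 1440 s × 1.12 = 44371.4 Mb
podcast episode with video: 5.112 Mbps × 1500 s × 1.12 = 8588.2 Mb
product demo: 8.942 Mbps × 1620 s × 1.12 = 16224.4 Mb
TV episode: 5.982 Mbps × 2640 s × 1.12 = 17687.6 Mb
dashcam clip: 15.112 Mbps × 1380 s × 1.12 = 23357.1 Mb
tutorial video: 8.242 Mbps × 1136 s × 1.12 = 10486.5 Mb
Total: 120715.0 Mb = 15089.4 MB.
= 15.09 GB.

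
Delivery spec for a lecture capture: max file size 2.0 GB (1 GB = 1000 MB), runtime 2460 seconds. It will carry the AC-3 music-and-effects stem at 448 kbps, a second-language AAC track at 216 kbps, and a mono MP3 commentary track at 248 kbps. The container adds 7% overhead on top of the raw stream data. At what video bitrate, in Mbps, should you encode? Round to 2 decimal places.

5.17 Mbps

Budget: 2.0 GB = 16000.0 Mb.
Stream payload after overhead: 16000.0 / 1.07 = 14953.3 Mb.
Total bitrate budget: 14953.3 Mb / 2460 s = 6.079 Mbps.
Audio total: 448 + 216 + 248 = 912 kbps = 0.912 Mbps.
Video: 6.079 − 0.912 = 5.167 Mbps.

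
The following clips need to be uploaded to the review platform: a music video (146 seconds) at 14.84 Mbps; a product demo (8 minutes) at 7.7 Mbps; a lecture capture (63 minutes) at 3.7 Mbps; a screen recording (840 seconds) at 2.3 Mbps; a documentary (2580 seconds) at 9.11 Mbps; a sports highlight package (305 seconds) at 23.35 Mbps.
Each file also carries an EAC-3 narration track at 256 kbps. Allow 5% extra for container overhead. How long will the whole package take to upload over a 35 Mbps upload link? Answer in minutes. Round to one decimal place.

Audio: 256 kbps = 0.256 Mbps.
music video: 15.096 Mbps × 146 s × 1.05 = 2314.2 Mb
product demo: 7.956 Mbps × 480 s × 1.05 = 4009.8 Mb
lecture capture: 3.956 Mbps × 3780 s × 1.05 = 15701.4 Mb
screen recording: 2.556 Mbps × 840 s × 1.05 = 2254.4 Mb
documentary: 9.366 Mbps × 2580 s × 1.05 = 25372.5 Mb
sports highlight package: 23.606 Mbps × 305 s × 1.05 = 7559.8 Mb
Total: 57212.1 Mb = 7151.5 MB.
At 35 Mbps: 57212.1 / 35 = 1635 s ≈ 27.2 minutes.

27.2 minutes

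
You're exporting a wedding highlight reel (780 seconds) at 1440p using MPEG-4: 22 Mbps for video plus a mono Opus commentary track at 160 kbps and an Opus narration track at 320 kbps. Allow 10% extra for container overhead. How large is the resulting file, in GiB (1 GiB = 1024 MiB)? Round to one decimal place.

Audio total: 160 + 320 = 480 kbps = 0.480 Mbps.
Total bitrate: 22 + 0.480 = 22.480 Mbps.
Stream data: 22.480 Mbps × 780 s = 17534.4 Mb.
With 10% container overhead: ×1.10.
19,288 Mb = 2,410,980,000 bytes ÷ 1,073,741,824 = 2.245 GiB.

2.2 GiB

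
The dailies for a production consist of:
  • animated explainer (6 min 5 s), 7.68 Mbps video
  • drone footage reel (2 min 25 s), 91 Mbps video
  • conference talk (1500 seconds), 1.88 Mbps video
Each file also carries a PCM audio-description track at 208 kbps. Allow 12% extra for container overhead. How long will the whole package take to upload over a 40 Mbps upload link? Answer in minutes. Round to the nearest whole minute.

9 minutes

Audio: 208 kbps = 0.208 Mbps.
animated explainer: 7.888 Mbps × 365 s × 1.12 = 3224.6 Mb
drone footage reel: 91.208 Mbps × 145 s × 1.12 = 14812.2 Mb
conference talk: 2.088 Mbps × 1500 s × 1.12 = 3507.8 Mb
Total: 21544.6 Mb = 2693.1 MB.
At 40 Mbps: 21544.6 / 40 = 539 s ≈ 8.98 minutes.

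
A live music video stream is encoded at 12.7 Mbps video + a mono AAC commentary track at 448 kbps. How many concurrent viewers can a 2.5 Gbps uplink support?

190

Audio: 448 kbps = 0.448 Mbps.
Per-viewer media rate: 13.148 Mbps.
2.5 Gbps = 2,500 Mbps; 2,500 / 13.148 = 190.14 → 190 viewers.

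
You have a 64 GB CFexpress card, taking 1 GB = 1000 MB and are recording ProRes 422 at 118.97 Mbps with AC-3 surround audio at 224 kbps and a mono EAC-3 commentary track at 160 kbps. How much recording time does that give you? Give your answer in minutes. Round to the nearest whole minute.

71 minutes

Audio total: 224 + 160 = 384 kbps = 0.384 Mbps.
Total bitrate: 118.97 + 0.384 = 119.354 Mbps.
Capacity: 64 GB = 512,000 Mb.
Recording time: 512,000 / 119.354 = 4,290 s ≈ 71.5 minutes.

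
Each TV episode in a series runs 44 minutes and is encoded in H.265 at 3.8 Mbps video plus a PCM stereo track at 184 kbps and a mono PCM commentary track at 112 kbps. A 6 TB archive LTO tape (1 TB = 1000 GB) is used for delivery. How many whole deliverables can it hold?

4438

44 min = 2640 s
Audio total: 184 + 112 = 296 kbps = 0.296 Mbps.
Total bitrate: 4.096 Mbps.
Per item: 4.096 Mbps × 2640 s = 10,813 Mb = 1,352 MB.
Capacity: 6 TB = 48,000,000 Mb; 4438.92 items → 4438 complete.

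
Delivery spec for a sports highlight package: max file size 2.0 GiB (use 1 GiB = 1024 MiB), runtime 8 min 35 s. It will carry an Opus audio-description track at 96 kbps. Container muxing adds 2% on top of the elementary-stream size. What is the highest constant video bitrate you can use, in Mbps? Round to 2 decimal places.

32.61 Mbps

Budget: 2.0 GiB = 17179.9 Mb.
Stream payload after overhead: 17179.9 / 1.02 = 16843.0 Mb.
8 min 35 s = 515 s
Total bitrate budget: 16843.0 Mb / 515 s = 32.705 Mbps.
Audio: 96 kbps = 0.096 Mbps.
Video: 32.705 − 0.096 = 32.609 Mbps.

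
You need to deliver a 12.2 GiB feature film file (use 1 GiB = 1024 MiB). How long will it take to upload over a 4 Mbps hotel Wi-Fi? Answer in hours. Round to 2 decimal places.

File: 12.2 GiB = 104797.2 Mb.
At 4 Mbps: 104797.2 / 4 = 26199.3 s ≈ 7.28 hours.

7.28 hours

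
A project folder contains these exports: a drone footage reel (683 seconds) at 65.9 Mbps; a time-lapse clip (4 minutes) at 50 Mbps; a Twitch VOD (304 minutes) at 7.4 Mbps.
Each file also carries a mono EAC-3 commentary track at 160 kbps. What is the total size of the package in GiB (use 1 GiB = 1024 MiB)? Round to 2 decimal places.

22.71 GiB

Audio: 160 kbps = 0.160 Mbps.
drone footage reel: 66.060 Mbps × 683 s = 45119.0 Mb
time-lapse clip: 50.160 Mbps × 240 s = 12038.4 Mb
Twitch VOD: 7.560 Mbps × 18240 s = 137894.4 Mb
Total: 195051.8 Mb = 24381.5 MB.
= 22.71 GiB.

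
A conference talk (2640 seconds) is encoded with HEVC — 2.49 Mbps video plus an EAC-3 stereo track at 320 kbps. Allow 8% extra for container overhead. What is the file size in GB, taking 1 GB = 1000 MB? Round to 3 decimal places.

1.001 GB

Audio: 320 kbps = 0.320 Mbps.
Total bitrate: 2.49 + 0.320 = 2.810 Mbps.
Stream data: 2.810 Mbps × 2640 s = 7418.4 Mb.
With 8% container overhead: ×1.08.
8,012 Mb ÷ 8 = 1,001 MB → 1.001 GB.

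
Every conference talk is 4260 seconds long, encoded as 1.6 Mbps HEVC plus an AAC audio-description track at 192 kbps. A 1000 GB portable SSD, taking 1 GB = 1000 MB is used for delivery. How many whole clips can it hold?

Audio: 192 kbps = 0.192 Mbps.
Total bitrate: 1.792 Mbps.
Per item: 1.792 Mbps × 4260 s = 7,634 Mb = 954.2 MB.
Capacity: 1000 GB = 8,000,000 Mb; 1047.95 items → 1047 complete.

1047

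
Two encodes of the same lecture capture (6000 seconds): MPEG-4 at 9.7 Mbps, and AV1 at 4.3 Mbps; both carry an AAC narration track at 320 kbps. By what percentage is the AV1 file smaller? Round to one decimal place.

53.9%

Audio: 320 kbps = 0.320 Mbps.
MPEG-4: 10.020 Mbps × 6000 s = 60120.0 Mb = 7.515 GB.
AV1: 4.620 Mbps × 6000 s = 27720.0 Mb = 3.465 GB.
Reduction: (1 − 3.465/7.515) × 100 = 53.89%.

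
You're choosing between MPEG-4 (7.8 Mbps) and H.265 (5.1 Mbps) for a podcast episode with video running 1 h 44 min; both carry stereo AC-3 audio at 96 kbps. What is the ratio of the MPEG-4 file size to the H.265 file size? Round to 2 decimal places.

1 h 44 min = 104 min = 6240 s
Audio: 96 kbps = 0.096 Mbps.
MPEG-4: 7.896 Mbps × 6240 s = 49271.0 Mb = 5.736 GiB.
H.265: 5.196 Mbps × 6240 s = 32423.0 Mb = 3.775 GiB.
Ratio: 5.736 / 3.775 = 1.520.

1.52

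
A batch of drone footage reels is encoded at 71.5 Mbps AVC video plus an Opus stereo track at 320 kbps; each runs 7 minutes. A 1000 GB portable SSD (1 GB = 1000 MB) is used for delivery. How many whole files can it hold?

7 min = 420 s
Audio: 320 kbps = 0.320 Mbps.
Total bitrate: 71.820 Mbps.
Per item: 71.820 Mbps × 420 s = 30,164 Mb = 3,771 MB.
Capacity: 1000 GB = 8,000,000 Mb; 265.21 items → 265 complete.

265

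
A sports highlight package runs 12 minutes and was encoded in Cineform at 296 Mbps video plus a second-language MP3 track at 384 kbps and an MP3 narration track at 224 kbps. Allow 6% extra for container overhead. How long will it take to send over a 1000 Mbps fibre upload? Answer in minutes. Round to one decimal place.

3.8 minutes

12 min = 720 s
Audio total: 384 + 224 = 608 kbps = 0.608 Mbps.
Total bitrate: 296.608 Mbps.
File: 296.608 Mbps × 720 s = 213557.8 Mb.
With 6% container overhead: ×1.06. → 226371.2 Mb.
At 1000 Mbps: 226371.2 / 1000 = 226.4 s ≈ 3.77 minutes.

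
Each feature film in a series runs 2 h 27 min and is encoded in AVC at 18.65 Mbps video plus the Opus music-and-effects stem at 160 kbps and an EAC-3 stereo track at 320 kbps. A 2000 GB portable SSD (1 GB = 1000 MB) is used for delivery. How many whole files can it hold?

2 h 27 min = 147 min = 8820 s
Audio total: 160 + 320 = 480 kbps = 0.480 Mbps.
Total bitrate: 19.130 Mbps.
Per item: 19.130 Mbps × 8820 s = 168,727 Mb = 21,091 MB.
Capacity: 2000 GB = 16,000,000 Mb; 94.83 items → 94 complete.

94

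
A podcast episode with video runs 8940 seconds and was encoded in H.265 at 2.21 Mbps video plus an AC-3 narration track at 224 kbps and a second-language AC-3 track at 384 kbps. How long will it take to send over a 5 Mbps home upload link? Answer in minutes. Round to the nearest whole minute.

Audio total: 224 + 384 = 608 kbps = 0.608 Mbps.
Total bitrate: 2.818 Mbps.
File: 2.818 Mbps × 8940 s = 25192.9 Mb.
At 5 Mbps: 25192.9 / 5 = 5038.6 s ≈ 84 minutes.

84 minutes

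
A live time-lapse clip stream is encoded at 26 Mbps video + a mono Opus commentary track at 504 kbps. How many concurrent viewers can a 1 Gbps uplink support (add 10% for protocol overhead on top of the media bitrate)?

34

Audio: 504 kbps = 0.504 Mbps.
Per-viewer media rate: 26.504 Mbps.
On the wire with 10% overhead: 29.154 Mbps.
1 Gbps = 1,000 Mbps; 1,000 / 29.154 = 34.30 → 34 viewers.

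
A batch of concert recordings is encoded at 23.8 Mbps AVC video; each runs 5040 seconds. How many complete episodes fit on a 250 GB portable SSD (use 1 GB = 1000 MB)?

Per item: 23.800 Mbps × 5040 s = 119,952 Mb = 14,994 MB.
Capacity: 250 GB = 2,000,000 Mb; 16.67 items → 16 complete.

16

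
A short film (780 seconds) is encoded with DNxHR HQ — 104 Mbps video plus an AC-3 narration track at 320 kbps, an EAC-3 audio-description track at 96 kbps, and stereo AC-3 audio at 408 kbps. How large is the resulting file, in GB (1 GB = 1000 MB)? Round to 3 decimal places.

10.220 GB

Audio total: 320 + 96 + 408 = 824 kbps = 0.824 Mbps.
Total bitrate: 104 + 0.824 = 104.824 Mbps.
Stream data: 104.824 Mbps × 780 s = 81762.7 Mb.
81,763 Mb ÷ 8 = 10,220 MB → 10.22 GB.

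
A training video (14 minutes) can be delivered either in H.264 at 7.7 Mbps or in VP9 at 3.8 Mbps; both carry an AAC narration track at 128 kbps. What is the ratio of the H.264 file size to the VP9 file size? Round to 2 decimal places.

1.99

14 min = 840 s
Audio: 128 kbps = 0.128 Mbps.
H.264: 7.828 Mbps × 840 s = 6575.5 Mb = 0.822 GB.
VP9: 3.928 Mbps × 840 s = 3299.5 Mb = 0.412 GB.
Ratio: 0.822 / 0.412 = 1.993.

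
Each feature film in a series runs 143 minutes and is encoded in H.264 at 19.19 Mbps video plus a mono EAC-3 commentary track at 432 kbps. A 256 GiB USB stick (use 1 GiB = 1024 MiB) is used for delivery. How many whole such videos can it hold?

143 min = 8580 s
Audio: 432 kbps = 0.432 Mbps.
Total bitrate: 19.622 Mbps.
Per item: 19.622 Mbps × 8580 s = 168,357 Mb = 21,045 MB.
Capacity: 256 GiB = 2,199,023 Mb; 13.06 items → 13 complete.

13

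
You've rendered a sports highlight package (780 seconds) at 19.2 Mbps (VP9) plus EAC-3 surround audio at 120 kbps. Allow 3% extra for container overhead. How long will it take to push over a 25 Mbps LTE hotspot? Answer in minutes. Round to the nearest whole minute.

10 minutes

Audio: 120 kbps = 0.120 Mbps.
Total bitrate: 19.320 Mbps.
File: 19.320 Mbps × 780 s = 15069.6 Mb.
With 3% container overhead: ×1.03. → 15521.7 Mb.
At 25 Mbps: 15521.7 / 25 = 620.9 s ≈ 10.3 minutes.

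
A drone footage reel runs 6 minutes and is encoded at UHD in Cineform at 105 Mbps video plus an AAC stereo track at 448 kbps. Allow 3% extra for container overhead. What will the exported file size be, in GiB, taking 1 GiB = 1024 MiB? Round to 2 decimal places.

6 min = 360 s
Audio: 448 kbps = 0.448 Mbps.
Total bitrate: 105 + 0.448 = 105.448 Mbps.
Stream data: 105.448 Mbps × 360 s = 37961.3 Mb.
With 3% container overhead: ×1.03.
39,100 Mb = 4,887,514,800 bytes ÷ 1,073,741,824 = 4.552 GiB.

4.55 GiB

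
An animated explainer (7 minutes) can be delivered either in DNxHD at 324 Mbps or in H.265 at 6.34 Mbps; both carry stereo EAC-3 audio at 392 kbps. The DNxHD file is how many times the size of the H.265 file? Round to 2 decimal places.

48.19

7 min = 420 s
Audio: 392 kbps = 0.392 Mbps.
DNxHD: 324.392 Mbps × 420 s = 136244.6 Mb = 15.861 GiB.
H.265: 6.732 Mbps × 420 s = 2827.4 Mb = 0.329 GiB.
Ratio: 15.861 / 0.329 = 48.187.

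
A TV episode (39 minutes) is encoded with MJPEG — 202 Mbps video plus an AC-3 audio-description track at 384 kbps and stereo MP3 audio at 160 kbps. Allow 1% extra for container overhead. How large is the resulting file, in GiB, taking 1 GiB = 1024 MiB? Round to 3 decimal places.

55.727 GiB

39 min = 2340 s
Audio total: 384 + 160 = 544 kbps = 0.544 Mbps.
Total bitrate: 202 + 0.544 = 202.544 Mbps.
Stream data: 202.544 Mbps × 2340 s = 473953.0 Mb.
With 1% container overhead: ×1.01.
478,692 Mb = 59,836,561,200 bytes ÷ 1,073,741,824 = 55.73 GiB.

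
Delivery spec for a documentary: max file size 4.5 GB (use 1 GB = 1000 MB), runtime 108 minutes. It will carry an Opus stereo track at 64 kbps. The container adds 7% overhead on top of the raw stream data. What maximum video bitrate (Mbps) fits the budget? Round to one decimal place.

Budget: 4.5 GB = 36000.0 Mb.
Stream payload after overhead: 36000.0 / 1.07 = 33644.9 Mb.
108 min = 6480 s
Total bitrate budget: 33644.9 Mb / 6480 s = 5.192 Mbps.
Audio: 64 kbps = 0.064 Mbps.
Video: 5.192 − 0.064 = 5.128 Mbps.

5.1 Mbps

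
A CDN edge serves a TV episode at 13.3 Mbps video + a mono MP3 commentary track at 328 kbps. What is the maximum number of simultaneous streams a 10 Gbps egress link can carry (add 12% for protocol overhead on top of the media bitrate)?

Audio: 328 kbps = 0.328 Mbps.
Per-viewer media rate: 13.628 Mbps.
On the wire with 12% overhead: 15.263 Mbps.
10 Gbps = 10,000 Mbps; 10,000 / 15.263 = 655.16 → 655 viewers.

655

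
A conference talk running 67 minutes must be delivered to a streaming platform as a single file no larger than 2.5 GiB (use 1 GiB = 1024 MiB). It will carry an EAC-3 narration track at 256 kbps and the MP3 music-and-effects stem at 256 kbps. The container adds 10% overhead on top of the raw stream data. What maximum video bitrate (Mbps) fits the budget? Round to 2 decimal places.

4.34 Mbps

Budget: 2.5 GiB = 21474.8 Mb.
Stream payload after overhead: 21474.8 / 1.10 = 19522.6 Mb.
67 min = 4020 s
Total bitrate budget: 19522.6 Mb / 4020 s = 4.856 Mbps.
Audio total: 256 + 256 = 512 kbps = 0.512 Mbps.
Video: 4.856 − 0.512 = 4.344 Mbps.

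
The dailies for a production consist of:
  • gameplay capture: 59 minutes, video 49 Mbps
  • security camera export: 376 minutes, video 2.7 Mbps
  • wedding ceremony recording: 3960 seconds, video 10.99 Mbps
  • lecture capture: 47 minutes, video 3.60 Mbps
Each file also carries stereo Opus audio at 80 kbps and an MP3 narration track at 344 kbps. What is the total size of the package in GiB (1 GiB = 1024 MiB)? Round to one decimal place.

Audio total: 80 + 344 = 424 kbps = 0.424 Mbps.
gameplay capture: 49.424 Mbps × 3540 s = 174961.0 Mb
security camera export: 3.124 Mbps × 22560 s = 70477.4 Mb
wedding ceremony recording: 11.414 Mbps × 3960 s = 45199.4 Mb
lecture capture: 4.024 Mbps × 2820 s = 11347.7 Mb
Total: 301985.5 Mb = 37748.2 MB.
= 35.16 GiB.

35.2 GiB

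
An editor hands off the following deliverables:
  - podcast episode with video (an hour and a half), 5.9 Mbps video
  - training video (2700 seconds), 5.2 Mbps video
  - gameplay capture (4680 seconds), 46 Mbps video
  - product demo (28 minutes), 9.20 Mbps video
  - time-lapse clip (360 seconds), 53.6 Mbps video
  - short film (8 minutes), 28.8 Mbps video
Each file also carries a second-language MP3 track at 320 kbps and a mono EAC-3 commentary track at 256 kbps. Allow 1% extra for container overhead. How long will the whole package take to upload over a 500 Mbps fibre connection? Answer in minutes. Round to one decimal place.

10.7 minutes

Audio total: 320 + 256 = 576 kbps = 0.576 Mbps.
podcast episode with video: 6.476 Mbps × 5400 s × 1.01 = 35320.1 Mb
training video: 5.776 Mbps × 2700 s × 1.01 = 15751.2 Mb
gameplay capture: 46.576 Mbps × 4680 s × 1.01 = 220155.4 Mb
product demo: 9.776 Mbps × 1680 s × 1.01 = 16587.9 Mb
time-lapse clip: 54.176 Mbps × 360 s × 1.01 = 19698.4 Mb
short film: 29.376 Mbps × 480 s × 1.01 = 14241.5 Mb
Total: 321754.5 Mb = 40219.3 MB.
At 500 Mbps: 321754.5 / 500 = 644 s ≈ 10.7 minutes.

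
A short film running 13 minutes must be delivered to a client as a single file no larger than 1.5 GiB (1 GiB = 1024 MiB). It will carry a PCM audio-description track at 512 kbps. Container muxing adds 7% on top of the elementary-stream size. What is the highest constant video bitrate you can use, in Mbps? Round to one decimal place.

Budget: 1.5 GiB = 12884.9 Mb.
Stream payload after overhead: 12884.9 / 1.07 = 12042.0 Mb.
13 min = 780 s
Total bitrate budget: 12042.0 Mb / 780 s = 15.438 Mbps.
Audio: 512 kbps = 0.512 Mbps.
Video: 15.438 − 0.512 = 14.926 Mbps.

14.9 Mbps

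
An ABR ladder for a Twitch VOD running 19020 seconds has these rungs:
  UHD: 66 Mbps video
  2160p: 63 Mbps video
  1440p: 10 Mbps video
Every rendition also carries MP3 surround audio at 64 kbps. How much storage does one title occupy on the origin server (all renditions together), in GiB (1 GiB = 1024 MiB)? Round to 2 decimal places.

308.20 GiB

Audio: 64 kbps = 0.064 Mbps.
Sum of rendition bitrates: (66+0.064) + (63+0.064) + (10+0.064) = 139.192 Mbps.
× 19020 s = 2,647,432 Mb = 330,929 MB = 308.2 GiB.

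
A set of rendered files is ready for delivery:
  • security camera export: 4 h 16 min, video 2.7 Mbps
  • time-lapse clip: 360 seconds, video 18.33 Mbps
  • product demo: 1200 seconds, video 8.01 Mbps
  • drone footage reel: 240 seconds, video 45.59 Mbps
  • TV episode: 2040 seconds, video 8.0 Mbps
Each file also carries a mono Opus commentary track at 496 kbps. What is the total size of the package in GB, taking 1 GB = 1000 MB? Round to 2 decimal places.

Audio: 496 kbps = 0.496 Mbps.
security camera export: 3.196 Mbps × 15360 s = 49090.6 Mb
time-lapse clip: 18.826 Mbps × 360 s = 6777.4 Mb
product demo: 8.506 Mbps × 1200 s = 10207.2 Mb
drone footage reel: 46.086 Mbps × 240 s = 11060.6 Mb
TV episode: 8.496 Mbps × 2040 s = 17331.8 Mb
Total: 94467.6 Mb = 11808.5 MB.
= 11.81 GB.

11.81 GB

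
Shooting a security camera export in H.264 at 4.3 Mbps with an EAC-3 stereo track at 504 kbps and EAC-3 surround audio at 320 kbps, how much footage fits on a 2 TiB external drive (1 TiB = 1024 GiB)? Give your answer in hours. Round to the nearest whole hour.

Audio total: 504 + 320 = 824 kbps = 0.824 Mbps.
Total bitrate: 4.3 + 0.824 = 5.124 Mbps.
Capacity: 2 TiB = 17,592,186 Mb.
Recording time: 17,592,186 / 5.124 = 3,433,292 s ≈ 954 hours.

954 hours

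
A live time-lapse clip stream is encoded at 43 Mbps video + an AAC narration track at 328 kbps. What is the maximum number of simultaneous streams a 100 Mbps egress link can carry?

Audio: 328 kbps = 0.328 Mbps.
Per-viewer media rate: 43.328 Mbps.
100 Mbps = 100.0 Mbps; 100.0 / 43.328 = 2.31 → 2 viewers.

2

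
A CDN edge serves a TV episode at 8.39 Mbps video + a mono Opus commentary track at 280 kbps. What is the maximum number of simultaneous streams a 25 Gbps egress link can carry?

2883

Audio: 280 kbps = 0.280 Mbps.
Per-viewer media rate: 8.670 Mbps.
25 Gbps = 25,000 Mbps; 25,000 / 8.670 = 2883.51 → 2883 viewers.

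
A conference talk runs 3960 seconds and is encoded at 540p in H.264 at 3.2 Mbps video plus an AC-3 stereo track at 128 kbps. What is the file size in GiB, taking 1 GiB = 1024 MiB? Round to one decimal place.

Audio: 128 kbps = 0.128 Mbps.
Total bitrate: 3.2 + 0.128 = 3.328 Mbps.
Stream data: 3.328 Mbps × 3960 s = 13178.9 Mb.
13,179 Mb = 1,647,360,000 bytes ÷ 1,073,741,824 = 1.534 GiB.

1.5 GiB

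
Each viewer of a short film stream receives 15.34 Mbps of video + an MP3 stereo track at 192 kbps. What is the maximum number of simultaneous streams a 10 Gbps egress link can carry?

Audio: 192 kbps = 0.192 Mbps.
Per-viewer media rate: 15.532 Mbps.
10 Gbps = 10,000 Mbps; 10,000 / 15.532 = 643.83 → 643 viewers.

643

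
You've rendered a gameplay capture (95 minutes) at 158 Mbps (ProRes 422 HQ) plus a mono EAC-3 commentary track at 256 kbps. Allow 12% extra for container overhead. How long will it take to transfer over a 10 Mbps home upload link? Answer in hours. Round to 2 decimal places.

28.06 hours

95 min = 5700 s
Audio: 256 kbps = 0.256 Mbps.
Total bitrate: 158.256 Mbps.
File: 158.256 Mbps × 5700 s = 902059.2 Mb.
With 12% container overhead: ×1.12. → 1010306.3 Mb.
At 10 Mbps: 1010306.3 / 10 = 101030.6 s ≈ 28.1 hours.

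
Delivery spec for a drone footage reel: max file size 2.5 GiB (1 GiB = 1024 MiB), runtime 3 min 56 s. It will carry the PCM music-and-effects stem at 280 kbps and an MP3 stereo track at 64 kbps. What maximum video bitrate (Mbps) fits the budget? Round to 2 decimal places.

Budget: 2.5 GiB = 21474.8 Mb.
3 min 56 s = 236 s
Total bitrate budget: 21474.8 Mb / 236 s = 90.995 Mbps.
Audio total: 280 + 64 = 344 kbps = 0.344 Mbps.
Video: 90.995 − 0.344 = 90.651 Mbps.

90.65 Mbps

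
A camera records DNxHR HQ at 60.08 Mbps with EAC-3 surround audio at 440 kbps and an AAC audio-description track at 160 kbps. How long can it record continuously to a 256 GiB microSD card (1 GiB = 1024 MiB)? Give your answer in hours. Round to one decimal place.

10.1 hours

Audio total: 440 + 160 = 600 kbps = 0.600 Mbps.
Total bitrate: 60.08 + 0.600 = 60.680 Mbps.
Capacity: 256 GiB = 2,199,023 Mb.
Recording time: 2,199,023 / 60.680 = 36,240 s ≈ 10.1 hours.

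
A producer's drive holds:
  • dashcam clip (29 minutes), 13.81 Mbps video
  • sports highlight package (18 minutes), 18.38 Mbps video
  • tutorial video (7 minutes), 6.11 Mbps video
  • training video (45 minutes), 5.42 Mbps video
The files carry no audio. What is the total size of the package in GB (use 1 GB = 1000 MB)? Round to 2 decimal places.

dashcam clip: 13.810 Mbps × 1740 s = 24029.4 Mb
sports highlight package: 18.380 Mbps × 1080 s = 19850.4 Mb
tutorial video: 6.110 Mbps × 420 s = 2566.2 Mb
training video: 5.420 Mbps × 2700 s = 14634.0 Mb
Total: 61080.0 Mb = 7635.0 MB.
= 7.635 GB.

7.64 GB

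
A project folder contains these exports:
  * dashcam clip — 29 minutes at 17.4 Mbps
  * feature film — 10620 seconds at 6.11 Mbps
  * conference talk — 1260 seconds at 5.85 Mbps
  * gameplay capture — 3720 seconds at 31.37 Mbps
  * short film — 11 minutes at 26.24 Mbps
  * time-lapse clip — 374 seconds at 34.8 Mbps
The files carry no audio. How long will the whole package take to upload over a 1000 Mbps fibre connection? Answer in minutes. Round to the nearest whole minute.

4 minutes

dashcam clip: 17.400 Mbps × 1740 s = 30276.0 Mb
feature film: 6.110 Mbps × 10620 s = 64888.2 Mb
conference talk: 5.850 Mbps × 1260 s = 7371.0 Mb
gameplay capture: 31.370 Mbps × 3720 s = 116696.4 Mb
short film: 26.240 Mbps × 660 s = 17318.4 Mb
time-lapse clip: 34.800 Mbps × 374 s = 13015.2 Mb
Total: 249565.2 Mb = 31195.7 MB.
At 1000 Mbps: 249565.2 / 1000 = 250 s ≈ 4.16 minutes.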